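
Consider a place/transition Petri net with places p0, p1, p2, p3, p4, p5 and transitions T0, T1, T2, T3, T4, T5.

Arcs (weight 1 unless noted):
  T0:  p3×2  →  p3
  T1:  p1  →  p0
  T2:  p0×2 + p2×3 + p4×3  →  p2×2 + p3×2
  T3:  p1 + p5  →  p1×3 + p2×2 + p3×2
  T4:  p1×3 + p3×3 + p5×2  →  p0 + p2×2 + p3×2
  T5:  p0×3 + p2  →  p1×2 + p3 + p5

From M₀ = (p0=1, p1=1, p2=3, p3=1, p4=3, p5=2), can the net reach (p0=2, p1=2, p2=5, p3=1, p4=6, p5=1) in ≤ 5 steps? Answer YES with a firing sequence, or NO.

depth 0: 1 marking
depth 1: 3 markings reached so far
depth 2: 7 markings reached so far
depth 3: 14 markings reached so far
depth 4: 25 markings reached so far
depth 5: 40 markings reached so far
target is not among the 40 markings reachable within 5 steps

NO — not reachable within 5 firings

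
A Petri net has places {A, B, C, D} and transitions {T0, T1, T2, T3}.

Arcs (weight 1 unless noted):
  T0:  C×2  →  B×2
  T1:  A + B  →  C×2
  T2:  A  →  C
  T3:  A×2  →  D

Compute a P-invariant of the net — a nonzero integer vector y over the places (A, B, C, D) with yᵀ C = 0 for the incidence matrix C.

y = (A:1, B:1, C:1, D:2)

Incidence matrix C (rows=places, cols=transitions):
       T0   T1   T2   T3
    A   0   -1   -1   -2
    B   2   -1    0    0
    C  -2    2    1    0
    D   0    0    0    1

Candidate y = [1, 1, 1, 2]; check y·C column-wise:
  col T0: 1·0 + 1·2 + 1·-2 + 2·0 = 0
  col T1: 1·-1 + 1·-1 + 1·2 + 2·0 = 0
  col T2: 1·-1 + 1·0 + 1·1 + 2·0 = 0
  col T3: 1·-2 + 1·0 + 1·0 + 2·1 = 0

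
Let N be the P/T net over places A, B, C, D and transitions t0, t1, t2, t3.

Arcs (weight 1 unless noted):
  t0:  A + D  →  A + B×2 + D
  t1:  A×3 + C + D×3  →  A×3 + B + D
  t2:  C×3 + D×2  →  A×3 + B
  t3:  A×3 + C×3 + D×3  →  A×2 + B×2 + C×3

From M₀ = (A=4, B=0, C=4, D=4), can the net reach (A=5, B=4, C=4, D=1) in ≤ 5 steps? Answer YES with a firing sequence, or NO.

NO — not reachable within 5 firings

depth 0: 1 marking
depth 1: 5 markings reached so far
depth 2: 10 markings reached so far
depth 3: 15 markings reached so far
depth 4: 20 markings reached so far
depth 5: 25 markings reached so far
target is not among the 25 markings reachable within 5 steps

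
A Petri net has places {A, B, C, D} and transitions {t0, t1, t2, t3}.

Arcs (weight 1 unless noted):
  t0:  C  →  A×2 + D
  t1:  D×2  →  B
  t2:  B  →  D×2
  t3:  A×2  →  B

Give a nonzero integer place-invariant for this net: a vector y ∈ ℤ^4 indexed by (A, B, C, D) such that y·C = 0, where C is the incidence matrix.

y = (A:1, B:2, C:3, D:1)

Incidence matrix C (rows=places, cols=transitions):
       t0   t1   t2   t3
    A   2    0    0   -2
    B   0    1   -1    1
    C  -1    0    0    0
    D   1   -2    2    0

Candidate y = [1, 2, 3, 1]; check y·C column-wise:
  col t0: 1·2 + 2·0 + 3·-1 + 1·1 = 0
  col t1: 1·0 + 2·1 + 3·0 + 1·-2 = 0
  col t2: 1·0 + 2·-1 + 3·0 + 1·2 = 0
  col t3: 1·-2 + 2·1 + 3·0 + 1·0 = 0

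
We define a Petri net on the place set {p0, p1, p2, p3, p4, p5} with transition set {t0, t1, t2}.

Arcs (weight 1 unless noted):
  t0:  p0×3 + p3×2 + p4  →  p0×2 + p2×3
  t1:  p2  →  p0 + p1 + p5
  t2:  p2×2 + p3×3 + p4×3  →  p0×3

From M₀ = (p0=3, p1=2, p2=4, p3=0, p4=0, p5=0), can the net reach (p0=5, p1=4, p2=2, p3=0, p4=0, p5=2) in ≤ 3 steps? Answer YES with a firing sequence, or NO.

YES — reachable via ⟨t1, t1⟩ (2 firings)

step 1: fire t1:  (p0=3, p1=2, p2=4, p3=0, p4=0, p5=0) → (p0=4, p1=3, p2=3, p3=0, p4=0, p5=1)
step 2: fire t1:  (p0=4, p1=3, p2=3, p3=0, p4=0, p5=1) → (p0=5, p1=4, p2=2, p3=0, p4=0, p5=2)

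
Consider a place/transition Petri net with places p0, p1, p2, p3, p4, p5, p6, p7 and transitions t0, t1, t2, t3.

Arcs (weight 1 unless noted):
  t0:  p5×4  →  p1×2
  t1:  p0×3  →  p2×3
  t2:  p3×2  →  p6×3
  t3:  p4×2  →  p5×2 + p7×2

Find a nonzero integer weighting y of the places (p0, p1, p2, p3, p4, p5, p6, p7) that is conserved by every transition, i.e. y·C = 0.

Incidence matrix C (rows=places, cols=transitions):
       t0   t1   t2   t3
   p0   0   -3    0    0
   p1   2    0    0    0
   p2   0    3    0    0
   p3   0    0   -2    0
   p4   0    0    0   -2
   p5  -4    0    0    2
   p6   0    0    3    0
   p7   0    0    0    2

Candidate y = [1, 0, 1, 0, 0, 0, 0, 0]; check y·C column-wise:
  col t0: 1·0 + 0·2 + 1·0 + 0·-4 = 0
  col t1: 1·-3 + 1·3 = 0
  col t2: 1·0 + 1·0 + 0·-2 + 0·3 = 0
  col t3: 1·0 + 1·0 + 0·-2 + 0·2 + 0·2 = 0

y = (p0:1, p1:0, p2:1, p3:0, p4:0, p5:0, p6:0, p7:0)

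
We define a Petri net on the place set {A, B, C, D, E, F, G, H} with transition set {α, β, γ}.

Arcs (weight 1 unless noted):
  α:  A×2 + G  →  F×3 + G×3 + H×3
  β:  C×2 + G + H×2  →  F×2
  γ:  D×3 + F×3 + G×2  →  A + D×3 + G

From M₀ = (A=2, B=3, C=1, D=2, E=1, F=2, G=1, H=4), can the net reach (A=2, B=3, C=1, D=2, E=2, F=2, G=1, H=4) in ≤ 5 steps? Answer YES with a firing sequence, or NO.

NO — not reachable within 5 firings

depth 0: 1 marking
depth 1: 2 markings reached so far
depth 2: 2 markings reached so far
(frontier empty at depth 2; search complete)
target is not among the 2 markings reachable within 5 steps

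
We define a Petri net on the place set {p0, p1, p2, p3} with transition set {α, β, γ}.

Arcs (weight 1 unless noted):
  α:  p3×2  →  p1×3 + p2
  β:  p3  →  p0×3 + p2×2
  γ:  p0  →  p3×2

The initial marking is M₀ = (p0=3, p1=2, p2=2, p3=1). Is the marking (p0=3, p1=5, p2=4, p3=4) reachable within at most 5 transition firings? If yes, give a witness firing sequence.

depth 0: 1 marking
depth 1: 3 markings reached so far
depth 2: 6 markings reached so far
depth 3: 11 markings reached so far
depth 4: 17 markings reached so far
depth 5: 24 markings reached so far
target is not among the 24 markings reachable within 5 steps

NO — not reachable within 5 firings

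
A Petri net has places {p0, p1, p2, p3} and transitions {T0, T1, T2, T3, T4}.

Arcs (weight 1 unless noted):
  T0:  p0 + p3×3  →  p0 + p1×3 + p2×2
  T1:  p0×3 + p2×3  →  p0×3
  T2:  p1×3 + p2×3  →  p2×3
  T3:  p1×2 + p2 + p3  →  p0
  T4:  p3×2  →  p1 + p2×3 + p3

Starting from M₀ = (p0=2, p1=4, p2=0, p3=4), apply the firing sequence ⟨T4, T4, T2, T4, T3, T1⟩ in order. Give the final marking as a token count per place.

step 1: fire T4:  (p0=2, p1=4, p2=0, p3=4) → (p0=2, p1=5, p2=3, p3=3)
step 2: fire T4:  (p0=2, p1=5, p2=3, p3=3) → (p0=2, p1=6, p2=6, p3=2)
step 3: fire T2:  (p0=2, p1=6, p2=6, p3=2) → (p0=2, p1=3, p2=6, p3=2)
step 4: fire T4:  (p0=2, p1=3, p2=6, p3=2) → (p0=2, p1=4, p2=9, p3=1)
step 5: fire T3:  (p0=2, p1=4, p2=9, p3=1) → (p0=3, p1=2, p2=8, p3=0)
step 6: fire T1:  (p0=3, p1=2, p2=8, p3=0) → (p0=3, p1=2, p2=5, p3=0)

(p0=3, p1=2, p2=5, p3=0)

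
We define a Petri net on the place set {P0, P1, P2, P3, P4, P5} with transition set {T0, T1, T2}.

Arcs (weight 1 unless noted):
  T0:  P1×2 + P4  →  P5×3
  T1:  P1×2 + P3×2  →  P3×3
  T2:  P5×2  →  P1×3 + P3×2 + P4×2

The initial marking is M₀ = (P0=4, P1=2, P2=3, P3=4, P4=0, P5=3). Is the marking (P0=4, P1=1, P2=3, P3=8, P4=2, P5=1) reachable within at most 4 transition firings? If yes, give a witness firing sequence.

step 1: fire T1:  (P0=4, P1=2, P2=3, P3=4, P4=0, P5=3) → (P0=4, P1=0, P2=3, P3=5, P4=0, P5=3)
step 2: fire T2:  (P0=4, P1=0, P2=3, P3=5, P4=0, P5=3) → (P0=4, P1=3, P2=3, P3=7, P4=2, P5=1)
step 3: fire T1:  (P0=4, P1=3, P2=3, P3=7, P4=2, P5=1) → (P0=4, P1=1, P2=3, P3=8, P4=2, P5=1)

YES — reachable via ⟨T1, T2, T1⟩ (3 firings)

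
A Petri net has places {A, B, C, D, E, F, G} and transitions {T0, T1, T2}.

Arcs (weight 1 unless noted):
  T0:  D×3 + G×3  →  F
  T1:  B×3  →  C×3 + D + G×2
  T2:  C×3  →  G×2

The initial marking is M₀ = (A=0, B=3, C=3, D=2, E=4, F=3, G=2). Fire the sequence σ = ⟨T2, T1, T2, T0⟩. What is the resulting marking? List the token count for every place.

(A=0, B=0, C=0, D=0, E=4, F=4, G=5)

step 1: fire T2:  (A=0, B=3, C=3, D=2, E=4, F=3, G=2) → (A=0, B=3, C=0, D=2, E=4, F=3, G=4)
step 2: fire T1:  (A=0, B=3, C=0, D=2, E=4, F=3, G=4) → (A=0, B=0, C=3, D=3, E=4, F=3, G=6)
step 3: fire T2:  (A=0, B=0, C=3, D=3, E=4, F=3, G=6) → (A=0, B=0, C=0, D=3, E=4, F=3, G=8)
step 4: fire T0:  (A=0, B=0, C=0, D=3, E=4, F=3, G=8) → (A=0, B=0, C=0, D=0, E=4, F=4, G=5)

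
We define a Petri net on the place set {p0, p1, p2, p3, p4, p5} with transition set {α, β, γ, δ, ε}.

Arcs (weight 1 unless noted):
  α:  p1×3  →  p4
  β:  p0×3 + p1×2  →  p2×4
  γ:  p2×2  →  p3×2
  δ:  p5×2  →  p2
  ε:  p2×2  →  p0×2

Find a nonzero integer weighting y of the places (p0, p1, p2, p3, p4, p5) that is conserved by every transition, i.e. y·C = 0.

Incidence matrix C (rows=places, cols=transitions):
        α    β    γ    δ    ε
   p0   0   -3    0    0    2
   p1  -3   -2    0    0    0
   p2   0    4   -2    1   -2
   p3   0    0    2    0    0
   p4   1    0    0    0    0
   p5   0    0    0   -2    0

Candidate y = [2, 1, 2, 2, 3, 1]; check y·C column-wise:
  col α: 2·0 + 1·-3 + 2·0 + 2·0 + 3·1 + 1·0 = 0
  col β: 2·-3 + 1·-2 + 2·4 + 2·0 + 3·0 + 1·0 = 0
  col γ: 2·0 + 1·0 + 2·-2 + 2·2 + 3·0 + 1·0 = 0
  col δ: 2·0 + 1·0 + 2·1 + 2·0 + 3·0 + 1·-2 = 0
  col ε: 2·2 + 1·0 + 2·-2 + 2·0 + 3·0 + 1·0 = 0

y = (p0:2, p1:1, p2:2, p3:2, p4:3, p5:1)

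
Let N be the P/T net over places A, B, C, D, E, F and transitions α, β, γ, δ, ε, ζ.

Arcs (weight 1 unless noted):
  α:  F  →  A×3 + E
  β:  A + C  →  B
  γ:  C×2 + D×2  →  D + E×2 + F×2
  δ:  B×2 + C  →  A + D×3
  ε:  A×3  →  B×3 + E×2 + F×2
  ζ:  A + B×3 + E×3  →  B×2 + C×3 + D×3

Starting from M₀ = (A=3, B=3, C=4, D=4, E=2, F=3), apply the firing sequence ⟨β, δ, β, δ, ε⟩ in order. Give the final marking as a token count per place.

step 1: fire β:  (A=3, B=3, C=4, D=4, E=2, F=3) → (A=2, B=4, C=3, D=4, E=2, F=3)
step 2: fire δ:  (A=2, B=4, C=3, D=4, E=2, F=3) → (A=3, B=2, C=2, D=7, E=2, F=3)
step 3: fire β:  (A=3, B=2, C=2, D=7, E=2, F=3) → (A=2, B=3, C=1, D=7, E=2, F=3)
step 4: fire δ:  (A=2, B=3, C=1, D=7, E=2, F=3) → (A=3, B=1, C=0, D=10, E=2, F=3)
step 5: fire ε:  (A=3, B=1, C=0, D=10, E=2, F=3) → (A=0, B=4, C=0, D=10, E=4, F=5)

(A=0, B=4, C=0, D=10, E=4, F=5)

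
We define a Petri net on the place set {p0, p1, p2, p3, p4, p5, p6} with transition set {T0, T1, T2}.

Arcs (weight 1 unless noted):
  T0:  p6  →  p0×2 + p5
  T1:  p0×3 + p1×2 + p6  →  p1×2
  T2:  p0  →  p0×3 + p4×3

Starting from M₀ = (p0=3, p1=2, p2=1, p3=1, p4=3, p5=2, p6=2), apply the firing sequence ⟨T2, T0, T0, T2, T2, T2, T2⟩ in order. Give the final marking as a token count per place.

step 1: fire T2:  (p0=3, p1=2, p2=1, p3=1, p4=3, p5=2, p6=2) → (p0=5, p1=2, p2=1, p3=1, p4=6, p5=2, p6=2)
step 2: fire T0:  (p0=5, p1=2, p2=1, p3=1, p4=6, p5=2, p6=2) → (p0=7, p1=2, p2=1, p3=1, p4=6, p5=3, p6=1)
step 3: fire T0:  (p0=7, p1=2, p2=1, p3=1, p4=6, p5=3, p6=1) → (p0=9, p1=2, p2=1, p3=1, p4=6, p5=4, p6=0)
step 4: fire T2:  (p0=9, p1=2, p2=1, p3=1, p4=6, p5=4, p6=0) → (p0=11, p1=2, p2=1, p3=1, p4=9, p5=4, p6=0)
step 5: fire T2:  (p0=11, p1=2, p2=1, p3=1, p4=9, p5=4, p6=0) → (p0=13, p1=2, p2=1, p3=1, p4=12, p5=4, p6=0)
step 6: fire T2:  (p0=13, p1=2, p2=1, p3=1, p4=12, p5=4, p6=0) → (p0=15, p1=2, p2=1, p3=1, p4=15, p5=4, p6=0)
step 7: fire T2:  (p0=15, p1=2, p2=1, p3=1, p4=15, p5=4, p6=0) → (p0=17, p1=2, p2=1, p3=1, p4=18, p5=4, p6=0)

(p0=17, p1=2, p2=1, p3=1, p4=18, p5=4, p6=0)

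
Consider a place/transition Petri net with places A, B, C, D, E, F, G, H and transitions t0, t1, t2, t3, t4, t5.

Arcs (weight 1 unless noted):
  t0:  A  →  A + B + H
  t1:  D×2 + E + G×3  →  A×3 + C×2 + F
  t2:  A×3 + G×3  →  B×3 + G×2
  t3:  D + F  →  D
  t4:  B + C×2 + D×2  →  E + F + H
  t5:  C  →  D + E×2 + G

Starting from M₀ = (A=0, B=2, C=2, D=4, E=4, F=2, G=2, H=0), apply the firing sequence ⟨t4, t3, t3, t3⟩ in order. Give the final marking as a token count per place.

(A=0, B=1, C=0, D=2, E=5, F=0, G=2, H=1)

step 1: fire t4:  (A=0, B=2, C=2, D=4, E=4, F=2, G=2, H=0) → (A=0, B=1, C=0, D=2, E=5, F=3, G=2, H=1)
step 2: fire t3:  (A=0, B=1, C=0, D=2, E=5, F=3, G=2, H=1) → (A=0, B=1, C=0, D=2, E=5, F=2, G=2, H=1)
step 3: fire t3:  (A=0, B=1, C=0, D=2, E=5, F=2, G=2, H=1) → (A=0, B=1, C=0, D=2, E=5, F=1, G=2, H=1)
step 4: fire t3:  (A=0, B=1, C=0, D=2, E=5, F=1, G=2, H=1) → (A=0, B=1, C=0, D=2, E=5, F=0, G=2, H=1)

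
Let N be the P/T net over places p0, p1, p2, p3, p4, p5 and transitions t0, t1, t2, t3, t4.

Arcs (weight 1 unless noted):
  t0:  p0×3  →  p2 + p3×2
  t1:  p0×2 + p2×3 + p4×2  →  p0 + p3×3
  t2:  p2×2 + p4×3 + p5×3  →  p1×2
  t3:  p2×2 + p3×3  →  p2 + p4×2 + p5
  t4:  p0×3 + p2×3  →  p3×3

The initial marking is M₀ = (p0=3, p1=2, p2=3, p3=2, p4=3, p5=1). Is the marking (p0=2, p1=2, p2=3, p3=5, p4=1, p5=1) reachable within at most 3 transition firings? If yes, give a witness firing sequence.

NO — not reachable within 3 firings

depth 0: 1 marking
depth 1: 4 markings reached so far
depth 2: 5 markings reached so far
depth 3: 5 markings reached so far
(frontier empty at depth 3; search complete)
target is not among the 5 markings reachable within 3 steps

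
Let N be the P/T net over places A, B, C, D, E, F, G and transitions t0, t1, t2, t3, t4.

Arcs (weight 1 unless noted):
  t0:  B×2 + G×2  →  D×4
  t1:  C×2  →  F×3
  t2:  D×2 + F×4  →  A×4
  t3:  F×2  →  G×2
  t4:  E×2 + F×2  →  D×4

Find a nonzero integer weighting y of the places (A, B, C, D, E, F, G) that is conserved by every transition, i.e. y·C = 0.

y = (A:1, B:4, C:0, D:2, E:4, F:0, G:0)

Incidence matrix C (rows=places, cols=transitions):
       t0   t1   t2   t3   t4
    A   0    0    4    0    0
    B  -2    0    0    0    0
    C   0   -2    0    0    0
    D   4    0   -2    0    4
    E   0    0    0    0   -2
    F   0    3   -4   -2   -2
    G  -2    0    0    2    0

Candidate y = [1, 4, 0, 2, 4, 0, 0]; check y·C column-wise:
  col t0: 1·0 + 4·-2 + 2·4 + 4·0 + 0·-2 = 0
  col t1: 1·0 + 4·0 + 0·-2 + 2·0 + 4·0 + 0·3 = 0
  col t2: 1·4 + 4·0 + 2·-2 + 4·0 + 0·-4 = 0
  col t3: 1·0 + 4·0 + 2·0 + 4·0 + 0·-2 + 0·2 = 0
  col t4: 1·0 + 4·0 + 2·4 + 4·-2 + 0·-2 = 0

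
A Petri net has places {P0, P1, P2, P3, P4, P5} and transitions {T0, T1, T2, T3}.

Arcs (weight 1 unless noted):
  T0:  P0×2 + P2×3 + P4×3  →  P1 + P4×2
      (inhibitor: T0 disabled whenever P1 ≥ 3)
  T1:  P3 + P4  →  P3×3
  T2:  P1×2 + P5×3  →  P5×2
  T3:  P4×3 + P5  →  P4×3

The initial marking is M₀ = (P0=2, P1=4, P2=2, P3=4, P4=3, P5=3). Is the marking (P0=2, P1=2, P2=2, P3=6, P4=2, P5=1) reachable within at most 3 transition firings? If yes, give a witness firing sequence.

YES — reachable via ⟨T2, T3, T1⟩ (3 firings)

step 1: fire T2:  (P0=2, P1=4, P2=2, P3=4, P4=3, P5=3) → (P0=2, P1=2, P2=2, P3=4, P4=3, P5=2)
step 2: fire T3:  (P0=2, P1=2, P2=2, P3=4, P4=3, P5=2) → (P0=2, P1=2, P2=2, P3=4, P4=3, P5=1)
step 3: fire T1:  (P0=2, P1=2, P2=2, P3=4, P4=3, P5=1) → (P0=2, P1=2, P2=2, P3=6, P4=2, P5=1)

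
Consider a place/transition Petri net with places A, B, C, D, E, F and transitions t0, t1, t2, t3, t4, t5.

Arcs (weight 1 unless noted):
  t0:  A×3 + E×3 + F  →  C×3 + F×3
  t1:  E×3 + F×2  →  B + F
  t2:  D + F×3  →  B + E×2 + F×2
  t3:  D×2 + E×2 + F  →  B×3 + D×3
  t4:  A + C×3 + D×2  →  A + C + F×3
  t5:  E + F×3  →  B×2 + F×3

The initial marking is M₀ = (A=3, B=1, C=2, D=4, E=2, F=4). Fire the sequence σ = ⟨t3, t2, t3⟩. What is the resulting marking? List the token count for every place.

(A=3, B=8, C=2, D=5, E=0, F=1)

step 1: fire t3:  (A=3, B=1, C=2, D=4, E=2, F=4) → (A=3, B=4, C=2, D=5, E=0, F=3)
step 2: fire t2:  (A=3, B=4, C=2, D=5, E=0, F=3) → (A=3, B=5, C=2, D=4, E=2, F=2)
step 3: fire t3:  (A=3, B=5, C=2, D=4, E=2, F=2) → (A=3, B=8, C=2, D=5, E=0, F=1)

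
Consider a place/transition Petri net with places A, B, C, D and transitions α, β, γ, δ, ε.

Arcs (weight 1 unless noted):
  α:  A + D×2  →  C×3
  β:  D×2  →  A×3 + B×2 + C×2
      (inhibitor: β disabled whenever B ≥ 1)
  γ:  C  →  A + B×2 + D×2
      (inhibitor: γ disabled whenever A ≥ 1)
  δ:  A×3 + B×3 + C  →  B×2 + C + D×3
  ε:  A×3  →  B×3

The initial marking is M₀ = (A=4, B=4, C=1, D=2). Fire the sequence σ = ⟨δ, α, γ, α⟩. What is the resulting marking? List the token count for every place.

step 1: fire δ:  (A=4, B=4, C=1, D=2) → (A=1, B=3, C=1, D=5)
step 2: fire α:  (A=1, B=3, C=1, D=5) → (A=0, B=3, C=4, D=3)
step 3: fire γ:  (A=0, B=3, C=4, D=3) → (A=1, B=5, C=3, D=5)
step 4: fire α:  (A=1, B=5, C=3, D=5) → (A=0, B=5, C=6, D=3)

(A=0, B=5, C=6, D=3)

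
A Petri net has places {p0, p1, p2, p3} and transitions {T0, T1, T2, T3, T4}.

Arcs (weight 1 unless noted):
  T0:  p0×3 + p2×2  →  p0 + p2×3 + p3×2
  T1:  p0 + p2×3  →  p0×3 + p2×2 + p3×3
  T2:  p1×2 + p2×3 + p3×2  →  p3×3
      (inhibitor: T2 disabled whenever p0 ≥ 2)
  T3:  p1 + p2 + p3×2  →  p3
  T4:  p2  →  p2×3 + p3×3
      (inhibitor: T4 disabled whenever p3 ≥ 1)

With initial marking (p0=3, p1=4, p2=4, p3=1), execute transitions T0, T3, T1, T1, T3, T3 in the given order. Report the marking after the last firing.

step 1: fire T0:  (p0=3, p1=4, p2=4, p3=1) → (p0=1, p1=4, p2=5, p3=3)
step 2: fire T3:  (p0=1, p1=4, p2=5, p3=3) → (p0=1, p1=3, p2=4, p3=2)
step 3: fire T1:  (p0=1, p1=3, p2=4, p3=2) → (p0=3, p1=3, p2=3, p3=5)
step 4: fire T1:  (p0=3, p1=3, p2=3, p3=5) → (p0=5, p1=3, p2=2, p3=8)
step 5: fire T3:  (p0=5, p1=3, p2=2, p3=8) → (p0=5, p1=2, p2=1, p3=7)
step 6: fire T3:  (p0=5, p1=2, p2=1, p3=7) → (p0=5, p1=1, p2=0, p3=6)

(p0=5, p1=1, p2=0, p3=6)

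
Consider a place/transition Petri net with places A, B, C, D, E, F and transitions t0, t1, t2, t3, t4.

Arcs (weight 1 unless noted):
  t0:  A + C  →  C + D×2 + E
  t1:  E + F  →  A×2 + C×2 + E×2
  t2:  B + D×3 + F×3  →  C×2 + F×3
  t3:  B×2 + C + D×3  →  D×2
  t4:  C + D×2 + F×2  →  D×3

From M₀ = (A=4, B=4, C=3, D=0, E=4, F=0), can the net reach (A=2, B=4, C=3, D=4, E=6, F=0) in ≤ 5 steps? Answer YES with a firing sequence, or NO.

YES — reachable via ⟨t0, t0⟩ (2 firings)

step 1: fire t0:  (A=4, B=4, C=3, D=0, E=4, F=0) → (A=3, B=4, C=3, D=2, E=5, F=0)
step 2: fire t0:  (A=3, B=4, C=3, D=2, E=5, F=0) → (A=2, B=4, C=3, D=4, E=6, F=0)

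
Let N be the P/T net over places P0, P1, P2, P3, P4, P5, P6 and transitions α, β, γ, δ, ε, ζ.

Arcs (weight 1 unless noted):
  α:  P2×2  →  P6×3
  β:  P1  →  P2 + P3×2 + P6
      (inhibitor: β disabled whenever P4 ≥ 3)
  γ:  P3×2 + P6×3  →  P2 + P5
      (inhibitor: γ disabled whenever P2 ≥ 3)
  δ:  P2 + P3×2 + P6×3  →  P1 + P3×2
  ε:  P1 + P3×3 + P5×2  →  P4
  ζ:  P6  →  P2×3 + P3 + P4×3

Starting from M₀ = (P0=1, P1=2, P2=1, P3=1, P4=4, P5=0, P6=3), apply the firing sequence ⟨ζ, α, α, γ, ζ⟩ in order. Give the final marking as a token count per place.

step 1: fire ζ:  (P0=1, P1=2, P2=1, P3=1, P4=4, P5=0, P6=3) → (P0=1, P1=2, P2=4, P3=2, P4=7, P5=0, P6=2)
step 2: fire α:  (P0=1, P1=2, P2=4, P3=2, P4=7, P5=0, P6=2) → (P0=1, P1=2, P2=2, P3=2, P4=7, P5=0, P6=5)
step 3: fire α:  (P0=1, P1=2, P2=2, P3=2, P4=7, P5=0, P6=5) → (P0=1, P1=2, P2=0, P3=2, P4=7, P5=0, P6=8)
step 4: fire γ:  (P0=1, P1=2, P2=0, P3=2, P4=7, P5=0, P6=8) → (P0=1, P1=2, P2=1, P3=0, P4=7, P5=1, P6=5)
step 5: fire ζ:  (P0=1, P1=2, P2=1, P3=0, P4=7, P5=1, P6=5) → (P0=1, P1=2, P2=4, P3=1, P4=10, P5=1, P6=4)

(P0=1, P1=2, P2=4, P3=1, P4=10, P5=1, P6=4)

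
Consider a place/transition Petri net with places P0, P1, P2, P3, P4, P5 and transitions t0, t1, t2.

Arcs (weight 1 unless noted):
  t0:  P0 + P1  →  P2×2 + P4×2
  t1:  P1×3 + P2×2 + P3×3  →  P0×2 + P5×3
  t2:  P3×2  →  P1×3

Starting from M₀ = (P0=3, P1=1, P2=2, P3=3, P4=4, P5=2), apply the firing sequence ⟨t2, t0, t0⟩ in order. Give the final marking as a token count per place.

(P0=1, P1=2, P2=6, P3=1, P4=8, P5=2)

step 1: fire t2:  (P0=3, P1=1, P2=2, P3=3, P4=4, P5=2) → (P0=3, P1=4, P2=2, P3=1, P4=4, P5=2)
step 2: fire t0:  (P0=3, P1=4, P2=2, P3=1, P4=4, P5=2) → (P0=2, P1=3, P2=4, P3=1, P4=6, P5=2)
step 3: fire t0:  (P0=2, P1=3, P2=4, P3=1, P4=6, P5=2) → (P0=1, P1=2, P2=6, P3=1, P4=8, P5=2)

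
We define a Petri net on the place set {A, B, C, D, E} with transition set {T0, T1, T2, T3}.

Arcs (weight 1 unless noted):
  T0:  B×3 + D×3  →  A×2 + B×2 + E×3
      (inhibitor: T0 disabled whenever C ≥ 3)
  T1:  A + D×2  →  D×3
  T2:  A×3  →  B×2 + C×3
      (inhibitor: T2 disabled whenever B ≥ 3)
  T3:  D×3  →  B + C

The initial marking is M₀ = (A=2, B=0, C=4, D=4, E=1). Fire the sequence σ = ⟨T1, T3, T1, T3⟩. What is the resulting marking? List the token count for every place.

(A=0, B=2, C=6, D=0, E=1)

step 1: fire T1:  (A=2, B=0, C=4, D=4, E=1) → (A=1, B=0, C=4, D=5, E=1)
step 2: fire T3:  (A=1, B=0, C=4, D=5, E=1) → (A=1, B=1, C=5, D=2, E=1)
step 3: fire T1:  (A=1, B=1, C=5, D=2, E=1) → (A=0, B=1, C=5, D=3, E=1)
step 4: fire T3:  (A=0, B=1, C=5, D=3, E=1) → (A=0, B=2, C=6, D=0, E=1)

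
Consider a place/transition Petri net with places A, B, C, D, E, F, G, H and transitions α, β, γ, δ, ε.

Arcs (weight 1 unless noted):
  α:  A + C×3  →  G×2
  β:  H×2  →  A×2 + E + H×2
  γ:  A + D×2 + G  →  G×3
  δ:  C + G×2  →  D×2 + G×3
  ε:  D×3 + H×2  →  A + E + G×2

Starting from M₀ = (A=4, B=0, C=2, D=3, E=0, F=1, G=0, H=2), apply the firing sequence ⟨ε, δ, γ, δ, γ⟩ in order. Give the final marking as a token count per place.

(A=3, B=0, C=0, D=0, E=1, F=1, G=8, H=0)

step 1: fire ε:  (A=4, B=0, C=2, D=3, E=0, F=1, G=0, H=2) → (A=5, B=0, C=2, D=0, E=1, F=1, G=2, H=0)
step 2: fire δ:  (A=5, B=0, C=2, D=0, E=1, F=1, G=2, H=0) → (A=5, B=0, C=1, D=2, E=1, F=1, G=3, H=0)
step 3: fire γ:  (A=5, B=0, C=1, D=2, E=1, F=1, G=3, H=0) → (A=4, B=0, C=1, D=0, E=1, F=1, G=5, H=0)
step 4: fire δ:  (A=4, B=0, C=1, D=0, E=1, F=1, G=5, H=0) → (A=4, B=0, C=0, D=2, E=1, F=1, G=6, H=0)
step 5: fire γ:  (A=4, B=0, C=0, D=2, E=1, F=1, G=6, H=0) → (A=3, B=0, C=0, D=0, E=1, F=1, G=8, H=0)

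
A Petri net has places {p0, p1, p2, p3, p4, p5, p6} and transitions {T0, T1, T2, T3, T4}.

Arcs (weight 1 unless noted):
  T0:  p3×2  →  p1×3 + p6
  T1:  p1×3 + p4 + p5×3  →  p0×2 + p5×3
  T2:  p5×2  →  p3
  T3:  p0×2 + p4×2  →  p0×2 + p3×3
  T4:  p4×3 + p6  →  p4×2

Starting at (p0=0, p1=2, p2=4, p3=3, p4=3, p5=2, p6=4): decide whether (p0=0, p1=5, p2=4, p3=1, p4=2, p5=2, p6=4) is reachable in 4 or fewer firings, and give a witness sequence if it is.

YES — reachable via ⟨T0, T4⟩ (2 firings)

step 1: fire T0:  (p0=0, p1=2, p2=4, p3=3, p4=3, p5=2, p6=4) → (p0=0, p1=5, p2=4, p3=1, p4=3, p5=2, p6=5)
step 2: fire T4:  (p0=0, p1=5, p2=4, p3=1, p4=3, p5=2, p6=5) → (p0=0, p1=5, p2=4, p3=1, p4=2, p5=2, p6=4)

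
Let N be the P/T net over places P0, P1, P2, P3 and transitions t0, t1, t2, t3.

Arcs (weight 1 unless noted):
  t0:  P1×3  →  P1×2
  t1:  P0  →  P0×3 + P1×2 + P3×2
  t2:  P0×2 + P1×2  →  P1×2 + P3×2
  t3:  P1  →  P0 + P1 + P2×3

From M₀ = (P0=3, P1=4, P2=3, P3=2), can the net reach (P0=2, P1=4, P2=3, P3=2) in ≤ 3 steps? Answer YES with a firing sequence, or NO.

depth 0: 1 marking
depth 1: 5 markings reached so far
depth 2: 14 markings reached so far
depth 3: 31 markings reached so far
target is not among the 31 markings reachable within 3 steps

NO — not reachable within 3 firings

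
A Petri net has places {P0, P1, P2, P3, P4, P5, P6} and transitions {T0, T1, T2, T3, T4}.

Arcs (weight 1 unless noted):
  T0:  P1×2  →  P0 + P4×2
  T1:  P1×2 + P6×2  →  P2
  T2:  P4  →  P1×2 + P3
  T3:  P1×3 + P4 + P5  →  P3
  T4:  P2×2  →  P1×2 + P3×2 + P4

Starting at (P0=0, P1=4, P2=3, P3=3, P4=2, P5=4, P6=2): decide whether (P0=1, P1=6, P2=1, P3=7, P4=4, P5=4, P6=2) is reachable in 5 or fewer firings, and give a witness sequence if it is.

depth 0: 1 marking
depth 1: 6 markings reached so far
depth 2: 16 markings reached so far
depth 3: 32 markings reached so far
depth 4: 52 markings reached so far
depth 5: 79 markings reached so far
target is not among the 79 markings reachable within 5 steps

NO — not reachable within 5 firings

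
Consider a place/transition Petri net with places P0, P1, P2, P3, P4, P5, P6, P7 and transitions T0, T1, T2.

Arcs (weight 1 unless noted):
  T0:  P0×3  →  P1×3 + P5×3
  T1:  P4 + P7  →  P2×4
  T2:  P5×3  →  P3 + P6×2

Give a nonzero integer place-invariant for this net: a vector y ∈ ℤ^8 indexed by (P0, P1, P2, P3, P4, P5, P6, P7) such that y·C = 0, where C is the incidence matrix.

Incidence matrix C (rows=places, cols=transitions):
       T0   T1   T2
   P0  -3    0    0
   P1   3    0    0
   P2   0    4    0
   P3   0    0    1
   P4   0   -1    0
   P5   3    0   -3
   P6   0    0    2
   P7   0   -1    0

Candidate y = [1, 1, 0, 0, 0, 0, 0, 0]; check y·C column-wise:
  col T0: 1·-3 + 1·3 + 0·3 = 0
  col T1: 1·0 + 1·0 + 0·4 + 0·-1 + 0·-1 = 0
  col T2: 1·0 + 1·0 + 0·1 + 0·-3 + 0·2 = 0

y = (P0:1, P1:1, P2:0, P3:0, P4:0, P5:0, P6:0, P7:0)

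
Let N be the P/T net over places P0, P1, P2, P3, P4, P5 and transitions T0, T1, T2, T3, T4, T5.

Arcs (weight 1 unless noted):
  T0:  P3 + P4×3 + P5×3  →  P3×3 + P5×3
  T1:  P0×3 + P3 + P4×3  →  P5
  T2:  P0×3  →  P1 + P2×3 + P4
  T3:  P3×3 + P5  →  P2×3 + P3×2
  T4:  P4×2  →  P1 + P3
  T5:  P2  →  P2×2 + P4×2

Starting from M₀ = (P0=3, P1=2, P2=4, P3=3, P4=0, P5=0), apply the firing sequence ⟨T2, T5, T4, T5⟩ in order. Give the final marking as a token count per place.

(P0=0, P1=4, P2=9, P3=4, P4=3, P5=0)

step 1: fire T2:  (P0=3, P1=2, P2=4, P3=3, P4=0, P5=0) → (P0=0, P1=3, P2=7, P3=3, P4=1, P5=0)
step 2: fire T5:  (P0=0, P1=3, P2=7, P3=3, P4=1, P5=0) → (P0=0, P1=3, P2=8, P3=3, P4=3, P5=0)
step 3: fire T4:  (P0=0, P1=3, P2=8, P3=3, P4=3, P5=0) → (P0=0, P1=4, P2=8, P3=4, P4=1, P5=0)
step 4: fire T5:  (P0=0, P1=4, P2=8, P3=4, P4=1, P5=0) → (P0=0, P1=4, P2=9, P3=4, P4=3, P5=0)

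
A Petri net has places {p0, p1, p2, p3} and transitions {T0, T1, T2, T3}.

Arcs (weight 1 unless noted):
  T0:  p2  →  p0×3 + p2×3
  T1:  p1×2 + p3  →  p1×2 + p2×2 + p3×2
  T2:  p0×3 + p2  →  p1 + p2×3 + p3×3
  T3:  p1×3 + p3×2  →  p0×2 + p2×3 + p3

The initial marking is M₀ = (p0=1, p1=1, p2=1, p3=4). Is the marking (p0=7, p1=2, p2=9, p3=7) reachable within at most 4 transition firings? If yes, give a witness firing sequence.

step 1: fire T0:  (p0=1, p1=1, p2=1, p3=4) → (p0=4, p1=1, p2=3, p3=4)
step 2: fire T0:  (p0=4, p1=1, p2=3, p3=4) → (p0=7, p1=1, p2=5, p3=4)
step 3: fire T0:  (p0=7, p1=1, p2=5, p3=4) → (p0=10, p1=1, p2=7, p3=4)
step 4: fire T2:  (p0=10, p1=1, p2=7, p3=4) → (p0=7, p1=2, p2=9, p3=7)

YES — reachable via ⟨T0, T0, T0, T2⟩ (4 firings)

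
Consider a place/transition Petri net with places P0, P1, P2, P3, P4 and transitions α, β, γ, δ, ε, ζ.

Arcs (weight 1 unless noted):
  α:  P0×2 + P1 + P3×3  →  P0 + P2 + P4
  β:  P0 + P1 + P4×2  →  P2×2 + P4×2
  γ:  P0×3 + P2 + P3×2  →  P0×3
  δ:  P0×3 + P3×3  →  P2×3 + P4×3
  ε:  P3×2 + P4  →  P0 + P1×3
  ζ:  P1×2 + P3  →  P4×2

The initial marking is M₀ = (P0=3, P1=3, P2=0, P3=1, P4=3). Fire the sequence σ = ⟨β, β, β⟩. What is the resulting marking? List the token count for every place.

step 1: fire β:  (P0=3, P1=3, P2=0, P3=1, P4=3) → (P0=2, P1=2, P2=2, P3=1, P4=3)
step 2: fire β:  (P0=2, P1=2, P2=2, P3=1, P4=3) → (P0=1, P1=1, P2=4, P3=1, P4=3)
step 3: fire β:  (P0=1, P1=1, P2=4, P3=1, P4=3) → (P0=0, P1=0, P2=6, P3=1, P4=3)

(P0=0, P1=0, P2=6, P3=1, P4=3)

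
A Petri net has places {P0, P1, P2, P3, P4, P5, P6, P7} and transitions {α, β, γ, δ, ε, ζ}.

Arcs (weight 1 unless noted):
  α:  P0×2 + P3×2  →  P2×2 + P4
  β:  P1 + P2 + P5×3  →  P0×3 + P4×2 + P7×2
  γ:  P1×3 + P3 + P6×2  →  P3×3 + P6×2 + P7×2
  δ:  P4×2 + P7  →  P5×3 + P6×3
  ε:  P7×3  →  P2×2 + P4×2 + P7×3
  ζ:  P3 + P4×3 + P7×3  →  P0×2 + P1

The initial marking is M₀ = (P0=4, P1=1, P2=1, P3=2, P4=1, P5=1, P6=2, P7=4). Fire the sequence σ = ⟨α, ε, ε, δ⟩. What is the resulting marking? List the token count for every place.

step 1: fire α:  (P0=4, P1=1, P2=1, P3=2, P4=1, P5=1, P6=2, P7=4) → (P0=2, P1=1, P2=3, P3=0, P4=2, P5=1, P6=2, P7=4)
step 2: fire ε:  (P0=2, P1=1, P2=3, P3=0, P4=2, P5=1, P6=2, P7=4) → (P0=2, P1=1, P2=5, P3=0, P4=4, P5=1, P6=2, P7=4)
step 3: fire ε:  (P0=2, P1=1, P2=5, P3=0, P4=4, P5=1, P6=2, P7=4) → (P0=2, P1=1, P2=7, P3=0, P4=6, P5=1, P6=2, P7=4)
step 4: fire δ:  (P0=2, P1=1, P2=7, P3=0, P4=6, P5=1, P6=2, P7=4) → (P0=2, P1=1, P2=7, P3=0, P4=4, P5=4, P6=5, P7=3)

(P0=2, P1=1, P2=7, P3=0, P4=4, P5=4, P6=5, P7=3)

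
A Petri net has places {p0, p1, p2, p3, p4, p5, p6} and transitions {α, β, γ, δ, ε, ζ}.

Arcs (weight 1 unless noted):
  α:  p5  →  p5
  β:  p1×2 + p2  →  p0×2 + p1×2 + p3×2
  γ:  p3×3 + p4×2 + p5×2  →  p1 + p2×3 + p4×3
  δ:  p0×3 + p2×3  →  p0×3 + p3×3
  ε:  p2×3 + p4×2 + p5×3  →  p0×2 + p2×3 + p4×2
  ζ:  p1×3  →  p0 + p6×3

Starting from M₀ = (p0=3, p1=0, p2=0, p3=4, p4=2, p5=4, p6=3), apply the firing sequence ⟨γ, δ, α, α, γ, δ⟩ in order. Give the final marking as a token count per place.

step 1: fire γ:  (p0=3, p1=0, p2=0, p3=4, p4=2, p5=4, p6=3) → (p0=3, p1=1, p2=3, p3=1, p4=3, p5=2, p6=3)
step 2: fire δ:  (p0=3, p1=1, p2=3, p3=1, p4=3, p5=2, p6=3) → (p0=3, p1=1, p2=0, p3=4, p4=3, p5=2, p6=3)
step 3: fire α:  (p0=3, p1=1, p2=0, p3=4, p4=3, p5=2, p6=3) → (p0=3, p1=1, p2=0, p3=4, p4=3, p5=2, p6=3)
step 4: fire α:  (p0=3, p1=1, p2=0, p3=4, p4=3, p5=2, p6=3) → (p0=3, p1=1, p2=0, p3=4, p4=3, p5=2, p6=3)
step 5: fire γ:  (p0=3, p1=1, p2=0, p3=4, p4=3, p5=2, p6=3) → (p0=3, p1=2, p2=3, p3=1, p4=4, p5=0, p6=3)
step 6: fire δ:  (p0=3, p1=2, p2=3, p3=1, p4=4, p5=0, p6=3) → (p0=3, p1=2, p2=0, p3=4, p4=4, p5=0, p6=3)

(p0=3, p1=2, p2=0, p3=4, p4=4, p5=0, p6=3)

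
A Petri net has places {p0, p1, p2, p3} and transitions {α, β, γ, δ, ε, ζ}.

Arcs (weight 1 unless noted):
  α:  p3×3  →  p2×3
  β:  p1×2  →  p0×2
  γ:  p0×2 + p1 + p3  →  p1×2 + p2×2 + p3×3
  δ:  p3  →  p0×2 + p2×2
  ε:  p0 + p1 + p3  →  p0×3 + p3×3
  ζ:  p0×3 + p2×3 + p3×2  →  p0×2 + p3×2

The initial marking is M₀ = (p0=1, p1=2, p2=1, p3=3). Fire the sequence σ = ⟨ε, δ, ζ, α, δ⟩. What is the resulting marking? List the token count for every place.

step 1: fire ε:  (p0=1, p1=2, p2=1, p3=3) → (p0=3, p1=1, p2=1, p3=5)
step 2: fire δ:  (p0=3, p1=1, p2=1, p3=5) → (p0=5, p1=1, p2=3, p3=4)
step 3: fire ζ:  (p0=5, p1=1, p2=3, p3=4) → (p0=4, p1=1, p2=0, p3=4)
step 4: fire α:  (p0=4, p1=1, p2=0, p3=4) → (p0=4, p1=1, p2=3, p3=1)
step 5: fire δ:  (p0=4, p1=1, p2=3, p3=1) → (p0=6, p1=1, p2=5, p3=0)

(p0=6, p1=1, p2=5, p3=0)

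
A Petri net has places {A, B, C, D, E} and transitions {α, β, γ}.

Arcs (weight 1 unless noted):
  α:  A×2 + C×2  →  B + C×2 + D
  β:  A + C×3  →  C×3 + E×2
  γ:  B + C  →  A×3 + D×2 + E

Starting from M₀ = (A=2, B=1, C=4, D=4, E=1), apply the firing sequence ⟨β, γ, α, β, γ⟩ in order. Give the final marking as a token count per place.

step 1: fire β:  (A=2, B=1, C=4, D=4, E=1) → (A=1, B=1, C=4, D=4, E=3)
step 2: fire γ:  (A=1, B=1, C=4, D=4, E=3) → (A=4, B=0, C=3, D=6, E=4)
step 3: fire α:  (A=4, B=0, C=3, D=6, E=4) → (A=2, B=1, C=3, D=7, E=4)
step 4: fire β:  (A=2, B=1, C=3, D=7, E=4) → (A=1, B=1, C=3, D=7, E=6)
step 5: fire γ:  (A=1, B=1, C=3, D=7, E=6) → (A=4, B=0, C=2, D=9, E=7)

(A=4, B=0, C=2, D=9, E=7)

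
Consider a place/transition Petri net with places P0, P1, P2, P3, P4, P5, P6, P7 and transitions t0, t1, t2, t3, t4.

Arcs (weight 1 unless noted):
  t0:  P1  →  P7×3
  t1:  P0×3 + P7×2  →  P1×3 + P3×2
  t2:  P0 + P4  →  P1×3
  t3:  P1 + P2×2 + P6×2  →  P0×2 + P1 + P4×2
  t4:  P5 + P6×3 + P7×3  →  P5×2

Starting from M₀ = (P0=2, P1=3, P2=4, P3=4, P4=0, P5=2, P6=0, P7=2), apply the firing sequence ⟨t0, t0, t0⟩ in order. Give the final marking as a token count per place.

step 1: fire t0:  (P0=2, P1=3, P2=4, P3=4, P4=0, P5=2, P6=0, P7=2) → (P0=2, P1=2, P2=4, P3=4, P4=0, P5=2, P6=0, P7=5)
step 2: fire t0:  (P0=2, P1=2, P2=4, P3=4, P4=0, P5=2, P6=0, P7=5) → (P0=2, P1=1, P2=4, P3=4, P4=0, P5=2, P6=0, P7=8)
step 3: fire t0:  (P0=2, P1=1, P2=4, P3=4, P4=0, P5=2, P6=0, P7=8) → (P0=2, P1=0, P2=4, P3=4, P4=0, P5=2, P6=0, P7=11)

(P0=2, P1=0, P2=4, P3=4, P4=0, P5=2, P6=0, P7=11)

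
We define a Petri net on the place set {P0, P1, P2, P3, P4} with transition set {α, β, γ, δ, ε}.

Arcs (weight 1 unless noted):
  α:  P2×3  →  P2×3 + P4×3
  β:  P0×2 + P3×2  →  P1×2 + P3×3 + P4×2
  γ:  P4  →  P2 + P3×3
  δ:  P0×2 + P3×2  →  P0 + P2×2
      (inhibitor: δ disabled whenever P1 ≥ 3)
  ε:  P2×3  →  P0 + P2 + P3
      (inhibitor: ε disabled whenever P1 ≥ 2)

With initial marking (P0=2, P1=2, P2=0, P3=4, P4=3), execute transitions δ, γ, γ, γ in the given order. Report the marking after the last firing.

(P0=1, P1=2, P2=5, P3=11, P4=0)

step 1: fire δ:  (P0=2, P1=2, P2=0, P3=4, P4=3) → (P0=1, P1=2, P2=2, P3=2, P4=3)
step 2: fire γ:  (P0=1, P1=2, P2=2, P3=2, P4=3) → (P0=1, P1=2, P2=3, P3=5, P4=2)
step 3: fire γ:  (P0=1, P1=2, P2=3, P3=5, P4=2) → (P0=1, P1=2, P2=4, P3=8, P4=1)
step 4: fire γ:  (P0=1, P1=2, P2=4, P3=8, P4=1) → (P0=1, P1=2, P2=5, P3=11, P4=0)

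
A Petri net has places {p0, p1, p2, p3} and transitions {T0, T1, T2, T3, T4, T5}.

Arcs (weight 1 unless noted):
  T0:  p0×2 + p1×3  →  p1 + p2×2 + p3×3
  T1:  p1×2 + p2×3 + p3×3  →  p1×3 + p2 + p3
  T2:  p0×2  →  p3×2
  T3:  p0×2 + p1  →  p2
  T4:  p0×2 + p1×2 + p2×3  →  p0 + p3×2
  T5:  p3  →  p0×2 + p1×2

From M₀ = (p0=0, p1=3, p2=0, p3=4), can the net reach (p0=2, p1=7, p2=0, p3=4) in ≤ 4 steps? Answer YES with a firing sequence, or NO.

YES — reachable via ⟨T5, T2, T5⟩ (3 firings)

step 1: fire T5:  (p0=0, p1=3, p2=0, p3=4) → (p0=2, p1=5, p2=0, p3=3)
step 2: fire T2:  (p0=2, p1=5, p2=0, p3=3) → (p0=0, p1=5, p2=0, p3=5)
step 3: fire T5:  (p0=0, p1=5, p2=0, p3=5) → (p0=2, p1=7, p2=0, p3=4)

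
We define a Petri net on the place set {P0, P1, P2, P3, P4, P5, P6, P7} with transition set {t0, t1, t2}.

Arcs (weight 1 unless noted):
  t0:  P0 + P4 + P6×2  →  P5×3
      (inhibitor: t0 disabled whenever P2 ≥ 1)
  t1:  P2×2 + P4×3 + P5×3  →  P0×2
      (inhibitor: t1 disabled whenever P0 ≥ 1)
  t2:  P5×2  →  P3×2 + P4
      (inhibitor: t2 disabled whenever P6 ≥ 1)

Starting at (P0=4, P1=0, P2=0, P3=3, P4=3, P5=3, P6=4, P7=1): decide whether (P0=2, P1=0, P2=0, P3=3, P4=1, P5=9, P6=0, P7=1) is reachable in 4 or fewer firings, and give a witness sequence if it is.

step 1: fire t0:  (P0=4, P1=0, P2=0, P3=3, P4=3, P5=3, P6=4, P7=1) → (P0=3, P1=0, P2=0, P3=3, P4=2, P5=6, P6=2, P7=1)
step 2: fire t0:  (P0=3, P1=0, P2=0, P3=3, P4=2, P5=6, P6=2, P7=1) → (P0=2, P1=0, P2=0, P3=3, P4=1, P5=9, P6=0, P7=1)

YES — reachable via ⟨t0, t0⟩ (2 firings)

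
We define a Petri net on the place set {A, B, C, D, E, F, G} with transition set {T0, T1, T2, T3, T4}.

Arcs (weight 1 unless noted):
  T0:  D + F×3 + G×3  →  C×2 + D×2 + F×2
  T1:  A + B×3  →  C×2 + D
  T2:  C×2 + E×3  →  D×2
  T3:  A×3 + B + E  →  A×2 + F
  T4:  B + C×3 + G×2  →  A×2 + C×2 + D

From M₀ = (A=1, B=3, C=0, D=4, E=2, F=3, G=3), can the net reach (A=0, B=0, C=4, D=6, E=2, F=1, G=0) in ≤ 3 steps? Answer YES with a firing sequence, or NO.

depth 0: 1 marking
depth 1: 3 markings reached so far
depth 2: 4 markings reached so far
depth 3: 4 markings reached so far
(frontier empty at depth 3; search complete)
target is not among the 4 markings reachable within 3 steps

NO — not reachable within 3 firings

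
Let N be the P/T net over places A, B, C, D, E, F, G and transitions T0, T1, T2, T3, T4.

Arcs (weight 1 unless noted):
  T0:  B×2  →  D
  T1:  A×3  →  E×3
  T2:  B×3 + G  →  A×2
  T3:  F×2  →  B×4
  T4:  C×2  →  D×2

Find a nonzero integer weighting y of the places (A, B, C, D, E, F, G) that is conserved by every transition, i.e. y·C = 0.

y = (A:3, B:2, C:4, D:4, E:3, F:4, G:0)

Incidence matrix C (rows=places, cols=transitions):
       T0   T1   T2   T3   T4
    A   0   -3    2    0    0
    B  -2    0   -3    4    0
    C   0    0    0    0   -2
    D   1    0    0    0    2
    E   0    3    0    0    0
    F   0    0    0   -2    0
    G   0    0   -1    0    0

Candidate y = [3, 2, 4, 4, 3, 4, 0]; check y·C column-wise:
  col T0: 3·0 + 2·-2 + 4·0 + 4·1 + 3·0 + 4·0 = 0
  col T1: 3·-3 + 2·0 + 4·0 + 4·0 + 3·3 + 4·0 = 0
  col T2: 3·2 + 2·-3 + 4·0 + 4·0 + 3·0 + 4·0 + 0·-1 = 0
  col T3: 3·0 + 2·4 + 4·0 + 4·0 + 3·0 + 4·-2 = 0
  col T4: 3·0 + 2·0 + 4·-2 + 4·2 + 3·0 + 4·0 = 0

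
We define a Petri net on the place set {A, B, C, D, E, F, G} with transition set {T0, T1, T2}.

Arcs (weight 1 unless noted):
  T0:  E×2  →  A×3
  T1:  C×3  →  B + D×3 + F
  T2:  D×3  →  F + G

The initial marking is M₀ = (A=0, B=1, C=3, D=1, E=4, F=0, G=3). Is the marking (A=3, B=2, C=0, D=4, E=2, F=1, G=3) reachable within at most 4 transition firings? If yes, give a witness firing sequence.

step 1: fire T0:  (A=0, B=1, C=3, D=1, E=4, F=0, G=3) → (A=3, B=1, C=3, D=1, E=2, F=0, G=3)
step 2: fire T1:  (A=3, B=1, C=3, D=1, E=2, F=0, G=3) → (A=3, B=2, C=0, D=4, E=2, F=1, G=3)

YES — reachable via ⟨T0, T1⟩ (2 firings)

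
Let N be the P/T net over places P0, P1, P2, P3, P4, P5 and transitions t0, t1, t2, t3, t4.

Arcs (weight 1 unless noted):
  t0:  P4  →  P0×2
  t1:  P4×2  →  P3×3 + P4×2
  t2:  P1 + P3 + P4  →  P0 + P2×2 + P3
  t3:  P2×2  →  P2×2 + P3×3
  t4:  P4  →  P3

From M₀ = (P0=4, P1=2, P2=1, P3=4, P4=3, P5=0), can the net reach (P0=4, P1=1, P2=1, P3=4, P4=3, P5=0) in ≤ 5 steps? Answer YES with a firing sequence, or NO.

NO — not reachable within 5 firings

depth 0: 1 marking
depth 1: 5 markings reached so far
depth 2: 15 markings reached so far
depth 3: 34 markings reached so far
depth 4: 53 markings reached so far
depth 5: 72 markings reached so far
target is not among the 72 markings reachable within 5 steps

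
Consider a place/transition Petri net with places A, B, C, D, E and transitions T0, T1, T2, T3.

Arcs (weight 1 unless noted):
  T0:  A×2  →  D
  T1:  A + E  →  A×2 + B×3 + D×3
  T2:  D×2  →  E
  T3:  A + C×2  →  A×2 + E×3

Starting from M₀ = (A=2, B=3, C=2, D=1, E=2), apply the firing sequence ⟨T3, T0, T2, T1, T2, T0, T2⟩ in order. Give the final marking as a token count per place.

(A=0, B=6, C=0, D=0, E=7)

step 1: fire T3:  (A=2, B=3, C=2, D=1, E=2) → (A=3, B=3, C=0, D=1, E=5)
step 2: fire T0:  (A=3, B=3, C=0, D=1, E=5) → (A=1, B=3, C=0, D=2, E=5)
step 3: fire T2:  (A=1, B=3, C=0, D=2, E=5) → (A=1, B=3, C=0, D=0, E=6)
step 4: fire T1:  (A=1, B=3, C=0, D=0, E=6) → (A=2, B=6, C=0, D=3, E=5)
step 5: fire T2:  (A=2, B=6, C=0, D=3, E=5) → (A=2, B=6, C=0, D=1, E=6)
step 6: fire T0:  (A=2, B=6, C=0, D=1, E=6) → (A=0, B=6, C=0, D=2, E=6)
step 7: fire T2:  (A=0, B=6, C=0, D=2, E=6) → (A=0, B=6, C=0, D=0, E=7)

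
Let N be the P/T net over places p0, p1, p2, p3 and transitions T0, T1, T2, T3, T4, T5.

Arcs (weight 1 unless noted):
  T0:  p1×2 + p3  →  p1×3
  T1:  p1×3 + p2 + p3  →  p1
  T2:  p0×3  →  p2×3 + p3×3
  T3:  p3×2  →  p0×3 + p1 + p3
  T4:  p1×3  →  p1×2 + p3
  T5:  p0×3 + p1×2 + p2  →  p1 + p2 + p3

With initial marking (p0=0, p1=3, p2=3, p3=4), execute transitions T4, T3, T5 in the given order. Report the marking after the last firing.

(p0=0, p1=2, p2=3, p3=5)

step 1: fire T4:  (p0=0, p1=3, p2=3, p3=4) → (p0=0, p1=2, p2=3, p3=5)
step 2: fire T3:  (p0=0, p1=2, p2=3, p3=5) → (p0=3, p1=3, p2=3, p3=4)
step 3: fire T5:  (p0=3, p1=3, p2=3, p3=4) → (p0=0, p1=2, p2=3, p3=5)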